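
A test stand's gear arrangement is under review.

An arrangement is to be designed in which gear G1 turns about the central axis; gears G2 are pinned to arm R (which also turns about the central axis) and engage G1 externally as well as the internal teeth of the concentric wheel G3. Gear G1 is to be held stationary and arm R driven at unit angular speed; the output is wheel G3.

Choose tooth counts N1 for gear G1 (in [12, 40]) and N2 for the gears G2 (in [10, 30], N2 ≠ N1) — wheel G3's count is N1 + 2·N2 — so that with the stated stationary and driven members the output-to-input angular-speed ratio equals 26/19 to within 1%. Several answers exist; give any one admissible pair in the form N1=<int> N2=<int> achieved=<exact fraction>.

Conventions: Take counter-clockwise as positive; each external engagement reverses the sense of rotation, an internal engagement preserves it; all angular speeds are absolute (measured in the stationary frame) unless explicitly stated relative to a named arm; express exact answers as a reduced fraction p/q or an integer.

class = planetary set [ratio 26/19 wanted; Willis about the carrier]
Willis with ω_sun = 0: ω_ring/ω_arm = (N1+N3)/N3; set equal to 26/19  ⇒  N3/N1 = 1/(26/19 − 1) = 19/7
N3 = N1 + 2·N2  ⇒  N2/N1 = (N3/N1 − 1)/2 = (19/7 − 1)/2 = 6/7
smallest multiple with N1 ≥ 12 and N2 ≥ 10: k = 2  ⇒  N1 = 2·7 = 14, N2 = 2·6 = 12 (N1 ≤ 40, N2 ≤ 30, N2 ≠ N1 ✓), N3 = 14 + 2·12 = 38
check: (N1+N3)/N3 with N1 = 14, N3 = 38 gives 26/19; |achieved − target| = 0 ≤ 13/950 ✓

N1=14 N2=12 achieved=26/19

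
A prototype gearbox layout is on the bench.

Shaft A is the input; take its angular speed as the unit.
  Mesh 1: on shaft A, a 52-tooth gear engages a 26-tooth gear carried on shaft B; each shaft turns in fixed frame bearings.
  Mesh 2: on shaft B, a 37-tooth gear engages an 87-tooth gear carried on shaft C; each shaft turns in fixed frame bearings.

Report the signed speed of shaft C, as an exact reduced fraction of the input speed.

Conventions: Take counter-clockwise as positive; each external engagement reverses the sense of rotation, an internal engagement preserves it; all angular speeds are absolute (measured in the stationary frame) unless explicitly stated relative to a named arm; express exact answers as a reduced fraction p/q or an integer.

74/87

2-mesh fixed-axis compound train (all bearings frame-fixed)
mesh 1 [52T→26T]: |ω|/ω_in = 1×52/26 = 2, sense flips to −
mesh 2 [37T→87T]: |ω|/ω_in = 2×37/87 = 74/87, sense flips to +
signed output speed (× input speed) = 74/87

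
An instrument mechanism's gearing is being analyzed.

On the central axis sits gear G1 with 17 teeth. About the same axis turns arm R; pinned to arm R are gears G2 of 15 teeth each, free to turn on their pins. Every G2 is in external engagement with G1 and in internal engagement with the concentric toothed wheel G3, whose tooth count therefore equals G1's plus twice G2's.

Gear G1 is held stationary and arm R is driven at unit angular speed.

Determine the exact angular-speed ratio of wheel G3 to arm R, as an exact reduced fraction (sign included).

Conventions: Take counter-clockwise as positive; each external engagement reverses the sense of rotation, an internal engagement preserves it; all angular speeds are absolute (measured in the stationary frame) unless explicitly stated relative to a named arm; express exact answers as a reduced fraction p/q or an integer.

64/47

recognized (axles ride arm R): planetary set, 17/15/47 teeth
ring teeth: 17 + 2·15 = 47
17(ω_sun−ω_arm) = −47(ω_ring−ω_arm),  ω_sun = 0, ω_arm = 1
ω_ring = 1 − (17/47)(0−1) = 64/47
ω_out/ω_in = 64/47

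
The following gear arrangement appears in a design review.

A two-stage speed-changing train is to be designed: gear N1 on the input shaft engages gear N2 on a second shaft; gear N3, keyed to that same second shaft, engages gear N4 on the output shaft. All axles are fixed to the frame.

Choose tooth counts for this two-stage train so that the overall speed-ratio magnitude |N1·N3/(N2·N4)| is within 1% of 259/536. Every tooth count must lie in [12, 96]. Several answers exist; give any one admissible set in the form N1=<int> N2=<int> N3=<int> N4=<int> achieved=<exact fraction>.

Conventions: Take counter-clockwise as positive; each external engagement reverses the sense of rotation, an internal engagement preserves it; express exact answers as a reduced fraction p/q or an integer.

N1=14 N2=16 N3=37 N4=67 achieved=259/536

topology: fixed-axis compound train — 2 stages, target 259/536
target = 259/536 in lowest terms: an exact hit needs N1·N3 = k·259 and N2·N4 = k·536 for one integer k, every count in [12, 96]; additionally prefer no 1:1 stage (N1 ≠ N2, N3 ≠ N4)
k = 1: no 1:1-free in-range split of k·259 and k·536 into factor pairs; take k = 2
k = 2: N1·N3 = 518 = 14·37, N2·N4 = 1072 = 16·67
achieved = 14·37/(16·67) = 259/536; |achieved − target| = 0 ≤ 259/53600 ✓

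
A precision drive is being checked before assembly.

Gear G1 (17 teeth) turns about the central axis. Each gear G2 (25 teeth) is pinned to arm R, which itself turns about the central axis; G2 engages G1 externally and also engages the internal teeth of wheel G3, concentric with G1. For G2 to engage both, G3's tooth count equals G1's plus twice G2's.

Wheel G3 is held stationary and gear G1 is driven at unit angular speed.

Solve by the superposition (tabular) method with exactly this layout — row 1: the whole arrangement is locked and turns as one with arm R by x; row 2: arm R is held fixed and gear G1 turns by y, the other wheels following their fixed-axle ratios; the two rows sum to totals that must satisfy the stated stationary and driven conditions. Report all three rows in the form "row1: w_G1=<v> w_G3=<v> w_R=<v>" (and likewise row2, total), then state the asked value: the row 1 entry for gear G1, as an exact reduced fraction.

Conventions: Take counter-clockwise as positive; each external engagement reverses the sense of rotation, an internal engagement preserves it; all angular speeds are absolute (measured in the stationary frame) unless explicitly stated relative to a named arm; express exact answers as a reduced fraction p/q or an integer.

topology: planetary set — G1 17T / G2 25T / G3 67T, arm = carrier (Willis)
row 1: whole set turns with the arm by x
row 2 (arm held, sun turns y): ω_ring = −(17/67)·y, ω_arm = 0
boundary: total ω_ring = x − (17/67)·y = 0 and total ω_sun = x + y = 1  ⇒  y = 67/84, x = 17/84
row 2 ring = −(17/67)·67/84 = -17/84
totals (row 1 + row 2): sun 17/84 + 67/84 = 1, ring 17/84 + (-17/84) = 0, arm 17/84 + 0 = 17/84
asked cell (row1, sun) = 17/84

row1: w_G1=17/84 w_G3=17/84 w_R=17/84
row2: w_G1=67/84 w_G3=-17/84 w_R=0
total: w_G1=1 w_G3=0 w_R=17/84
asked value: 17/84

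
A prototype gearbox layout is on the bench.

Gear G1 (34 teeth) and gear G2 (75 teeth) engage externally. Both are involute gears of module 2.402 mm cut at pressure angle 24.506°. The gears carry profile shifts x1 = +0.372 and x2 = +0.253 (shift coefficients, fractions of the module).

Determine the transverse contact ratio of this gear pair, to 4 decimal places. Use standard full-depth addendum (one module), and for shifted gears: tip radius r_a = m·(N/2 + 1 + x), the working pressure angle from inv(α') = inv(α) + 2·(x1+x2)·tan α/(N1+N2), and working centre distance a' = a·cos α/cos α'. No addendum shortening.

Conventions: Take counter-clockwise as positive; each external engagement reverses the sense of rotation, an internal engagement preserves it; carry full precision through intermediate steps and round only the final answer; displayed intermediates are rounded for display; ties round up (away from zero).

1.4853

recognized (one external pair, fixed centres): single-mesh tooth geometry, m = 2.402, N1 = 34, N2 = 75
base radii: r_b1 = 37.155585, r_b2 = 81.960849
tip radii: r_a1 = 44.129544, r_a2 = 93.084706
inv(α') = inv(24.506°) + 2·(+0.372+0.253)·tan α/(34+75) = 0.03337001  ⇒  α' = 25.86017°
a' = a·cos α / cos α' = 130.9090·cos 24.506°/cos 25.86017° = 132.372006
action lengths: √(r_a1²−r_b1²) = 23.809224, √(r_a2²−r_b2²) = 44.126881
base pitch p_b = π·m·cos α = 6.866336
CR = (23.809224 + 44.126881 − 132.372006·sin 25.86017°)/6.866336 = 1.485300
contact ratio ≈ 1.4853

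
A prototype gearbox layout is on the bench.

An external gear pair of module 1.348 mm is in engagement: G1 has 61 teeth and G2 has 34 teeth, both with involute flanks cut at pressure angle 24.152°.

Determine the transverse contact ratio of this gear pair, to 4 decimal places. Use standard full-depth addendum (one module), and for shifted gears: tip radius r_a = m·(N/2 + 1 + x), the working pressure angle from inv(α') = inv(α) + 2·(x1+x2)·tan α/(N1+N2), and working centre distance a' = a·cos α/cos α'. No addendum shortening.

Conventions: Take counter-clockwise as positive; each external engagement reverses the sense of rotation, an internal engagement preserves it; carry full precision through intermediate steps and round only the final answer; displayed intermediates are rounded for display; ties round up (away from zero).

topology: single-mesh involute geometry — m = 1.348, 61T/34T pair
base radii: r_b1 = 37.515013, r_b2 = 20.910007
tip radii: r_a1 = 42.462000, r_a2 = 24.264000
no profile shift: α' = α, a' = a
action lengths: √(r_a1²−r_b1²) = 19.890834, √(r_a2²−r_b2²) = 12.309074
base pitch p_b = π·m·cos α = 3.864160
CR = (19.890834 + 12.309074 − 64.030000·sin 24.15200°)/3.864160 = 1.553112
contact ratio ≈ 1.5531

1.5531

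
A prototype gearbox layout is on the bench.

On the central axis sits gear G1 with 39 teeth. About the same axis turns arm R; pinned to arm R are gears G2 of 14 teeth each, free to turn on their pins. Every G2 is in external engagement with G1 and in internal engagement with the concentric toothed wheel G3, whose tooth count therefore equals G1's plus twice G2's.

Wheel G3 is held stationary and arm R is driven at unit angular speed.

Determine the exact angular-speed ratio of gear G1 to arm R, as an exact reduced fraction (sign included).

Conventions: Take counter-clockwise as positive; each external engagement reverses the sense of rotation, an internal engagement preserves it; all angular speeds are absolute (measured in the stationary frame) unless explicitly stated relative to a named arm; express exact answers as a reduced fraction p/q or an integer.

106/39

topology: planetary set — G1 39T / G2 14T / G3 67T, arm = carrier (Willis)
ring teeth: 39 + 2·14 = 67
39(ω_sun−ω_arm) = −67(ω_ring−ω_arm),  ω_ring = 0, ω_arm = 1
ω_sun = 1 − (67/39)(0−1) = 106/39
ω_out/ω_in = 106/39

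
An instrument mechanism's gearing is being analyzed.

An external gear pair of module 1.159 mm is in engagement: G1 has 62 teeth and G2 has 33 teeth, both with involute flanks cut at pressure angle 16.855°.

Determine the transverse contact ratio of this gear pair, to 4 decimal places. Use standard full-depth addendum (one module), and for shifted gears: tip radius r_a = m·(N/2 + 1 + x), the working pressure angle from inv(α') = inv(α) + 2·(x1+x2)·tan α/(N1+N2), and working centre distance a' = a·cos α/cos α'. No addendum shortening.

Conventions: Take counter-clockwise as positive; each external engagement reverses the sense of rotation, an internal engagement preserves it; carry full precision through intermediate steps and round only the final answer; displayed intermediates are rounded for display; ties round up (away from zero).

class = single-mesh tooth geometry [involute pair 62T × 33T, m = 1.159]
base radii: r_b1 = 34.385548, r_b2 = 18.301985
tip radii: r_a1 = 37.088000, r_a2 = 20.282500
no profile shift: α' = α, a' = a
action lengths: √(r_a1²−r_b1²) = 13.897980, √(r_a2²−r_b2²) = 8.741690
base pitch p_b = π·m·cos α = 3.484690
CR = (13.897980 + 8.741690 − 55.052500·sin 16.85500°)/3.484690 = 1.916143
contact ratio ≈ 1.9161

1.9161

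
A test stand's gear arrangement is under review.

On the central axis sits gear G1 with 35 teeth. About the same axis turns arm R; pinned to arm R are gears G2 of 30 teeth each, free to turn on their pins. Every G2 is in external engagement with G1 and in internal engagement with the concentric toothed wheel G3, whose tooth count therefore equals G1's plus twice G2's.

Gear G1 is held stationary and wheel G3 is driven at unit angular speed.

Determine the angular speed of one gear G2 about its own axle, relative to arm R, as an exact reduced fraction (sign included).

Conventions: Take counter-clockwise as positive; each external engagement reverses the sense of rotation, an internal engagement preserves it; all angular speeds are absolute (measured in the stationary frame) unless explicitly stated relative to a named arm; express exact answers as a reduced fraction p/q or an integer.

133/156

class = planetary set [G3 = 35+2·30 = 95; Willis about the carrier]
ring teeth: 35 + 2·30 = 95
35(ω_sun−ω_arm) = −95(ω_ring−ω_arm),  ω_sun = 0, ω_ring = 1
35(0−ω_arm) = −95(1−ω_arm)  ⇒  130·ω_arm = 95  ⇒  ω_arm = 19/26
sun–planet mesh: 35·(0−19/26) = −30·(ω_p−ω_arm)  ⇒  ω_p−ω_arm = 133/156
exact speed ratio = 133/156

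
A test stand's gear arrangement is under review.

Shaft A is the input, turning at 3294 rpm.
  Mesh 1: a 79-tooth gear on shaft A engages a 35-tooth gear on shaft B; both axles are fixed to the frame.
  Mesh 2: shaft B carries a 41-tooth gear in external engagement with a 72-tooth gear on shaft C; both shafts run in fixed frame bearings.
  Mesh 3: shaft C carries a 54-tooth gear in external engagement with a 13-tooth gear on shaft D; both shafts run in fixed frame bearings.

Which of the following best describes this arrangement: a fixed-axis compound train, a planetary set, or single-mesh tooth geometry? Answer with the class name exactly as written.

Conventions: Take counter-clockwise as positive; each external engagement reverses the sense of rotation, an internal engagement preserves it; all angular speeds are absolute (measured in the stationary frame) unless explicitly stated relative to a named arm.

fixed-axis compound train

recognized (4 fixed axles, 3 meshes): fixed-axis compound train
classification: fixed-axis compound train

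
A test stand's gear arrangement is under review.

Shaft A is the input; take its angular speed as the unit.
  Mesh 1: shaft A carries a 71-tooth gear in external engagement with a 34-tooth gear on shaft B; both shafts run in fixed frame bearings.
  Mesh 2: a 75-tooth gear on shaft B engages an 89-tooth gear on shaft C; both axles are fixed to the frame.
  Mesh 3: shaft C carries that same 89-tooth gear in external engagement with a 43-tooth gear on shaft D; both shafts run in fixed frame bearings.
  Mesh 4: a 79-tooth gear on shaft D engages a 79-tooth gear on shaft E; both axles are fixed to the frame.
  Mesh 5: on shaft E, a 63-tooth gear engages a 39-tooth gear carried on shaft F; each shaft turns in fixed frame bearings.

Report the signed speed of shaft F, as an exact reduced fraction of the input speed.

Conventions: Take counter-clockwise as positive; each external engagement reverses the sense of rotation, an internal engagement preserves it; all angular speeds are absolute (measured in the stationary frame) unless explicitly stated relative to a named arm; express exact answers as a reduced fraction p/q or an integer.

5-mesh fixed-axis compound train (all bearings frame-fixed)
mesh 1 [71T→34T]: |ω|/ω_in = 1×71/34 = 71/34, sense flips to −
mesh 2 [75T→89T]: |ω|/ω_in = (71/34)×75/89 = 5325/3026, sense flips to +
mesh 3 [89T→43T]: |ω|/ω_in = (5325/3026)×89/43 = 5325/1462, sense flips to −
mesh 4 [79T→79T]: |ω|/ω_in = (5325/1462)×79/79 = 5325/1462, sense flips to +
mesh 5 [63T→39T]: |ω|/ω_in = (5325/1462)×63/39 = 111825/19006, sense flips to −
signed output speed (× input speed) = -111825/19006

-111825/19006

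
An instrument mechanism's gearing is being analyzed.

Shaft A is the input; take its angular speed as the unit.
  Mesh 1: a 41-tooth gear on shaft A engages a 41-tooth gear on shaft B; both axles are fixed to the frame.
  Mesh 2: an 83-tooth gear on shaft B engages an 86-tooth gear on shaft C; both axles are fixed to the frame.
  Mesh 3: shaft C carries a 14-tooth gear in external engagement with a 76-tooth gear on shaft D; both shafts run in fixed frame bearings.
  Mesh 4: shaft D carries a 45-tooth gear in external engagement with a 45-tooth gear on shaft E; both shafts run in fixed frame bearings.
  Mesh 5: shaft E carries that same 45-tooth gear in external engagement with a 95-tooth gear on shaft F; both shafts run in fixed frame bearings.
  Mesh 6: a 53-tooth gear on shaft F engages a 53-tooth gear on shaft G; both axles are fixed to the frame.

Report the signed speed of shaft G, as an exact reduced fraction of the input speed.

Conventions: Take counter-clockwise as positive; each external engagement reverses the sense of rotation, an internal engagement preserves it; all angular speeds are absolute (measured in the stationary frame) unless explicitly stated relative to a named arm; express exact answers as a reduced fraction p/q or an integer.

5229/62092

6-mesh fixed-axis compound train (all bearings frame-fixed)
mesh 1 [41T→41T]: |ω|/ω_in = 1×41/41 = 1, sense flips to −
mesh 2 [83T→86T]: |ω|/ω_in = 1×83/86 = 83/86, sense flips to +
mesh 3 [14T→76T]: |ω|/ω_in = (83/86)×14/76 = 581/3268, sense flips to −
mesh 4 [45T→45T]: |ω|/ω_in = (581/3268)×45/45 = 581/3268, sense flips to +
mesh 5 [45T→95T]: |ω|/ω_in = (581/3268)×45/95 = 5229/62092, sense flips to −
mesh 6 [53T→53T]: |ω|/ω_in = (5229/62092)×53/53 = 5229/62092, sense flips to +
signed output speed (× input speed) = 5229/62092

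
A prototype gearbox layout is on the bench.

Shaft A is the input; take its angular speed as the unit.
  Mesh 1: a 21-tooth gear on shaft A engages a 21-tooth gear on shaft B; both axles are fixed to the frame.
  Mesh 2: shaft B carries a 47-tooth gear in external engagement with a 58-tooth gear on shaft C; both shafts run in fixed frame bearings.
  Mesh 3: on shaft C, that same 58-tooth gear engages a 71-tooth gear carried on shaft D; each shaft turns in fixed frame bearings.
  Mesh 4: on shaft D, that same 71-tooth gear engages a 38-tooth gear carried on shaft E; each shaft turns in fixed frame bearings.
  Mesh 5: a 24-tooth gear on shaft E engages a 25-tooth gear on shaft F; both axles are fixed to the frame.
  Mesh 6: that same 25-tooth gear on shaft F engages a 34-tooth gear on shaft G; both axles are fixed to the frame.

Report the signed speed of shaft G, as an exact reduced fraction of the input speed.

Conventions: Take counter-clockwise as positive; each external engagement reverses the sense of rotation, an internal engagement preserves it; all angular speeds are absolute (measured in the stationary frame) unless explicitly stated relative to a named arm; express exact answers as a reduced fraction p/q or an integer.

6-mesh fixed-axis compound train (all bearings frame-fixed)
mesh 1 [21T→21T]: |ω|/ω_in = 1×21/21 = 1, sense flips to −
mesh 2 [47T→58T]: |ω|/ω_in = 1×47/58 = 47/58, sense flips to +
mesh 3 [58T→71T]: |ω|/ω_in = (47/58)×58/71 = 47/71, sense flips to −
mesh 4 [71T→38T]: |ω|/ω_in = (47/71)×71/38 = 47/38, sense flips to +
mesh 5 [24T→25T]: |ω|/ω_in = (47/38)×24/25 = 564/475, sense flips to −
mesh 6 [25T→34T]: |ω|/ω_in = (564/475)×25/34 = 282/323, sense flips to +
signed output speed (× input speed) = 282/323

282/323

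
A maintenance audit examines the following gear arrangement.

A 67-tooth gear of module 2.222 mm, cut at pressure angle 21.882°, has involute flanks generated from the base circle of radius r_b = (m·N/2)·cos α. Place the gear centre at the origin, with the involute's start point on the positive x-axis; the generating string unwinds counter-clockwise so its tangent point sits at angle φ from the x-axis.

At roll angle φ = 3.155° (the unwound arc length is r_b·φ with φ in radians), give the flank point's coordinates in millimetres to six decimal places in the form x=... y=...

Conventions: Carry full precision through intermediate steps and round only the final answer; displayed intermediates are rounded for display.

single-mesh involute tooth geometry (67T wheel at module 2.222)
pitch radius r_p = m·N/2 = 2.222·67/2 = 74.437000
base radius r_b = r_p·cos α = 74.437000·cos 21.882° = 69.074066
roll angle φ = 3.155° = 0.05506514 rad
x = r_b·(cos φ + φ·sin φ) = 69.178709
y = r_b·(sin φ − φ·cos φ) = 0.003843

x=69.178709 y=0.003843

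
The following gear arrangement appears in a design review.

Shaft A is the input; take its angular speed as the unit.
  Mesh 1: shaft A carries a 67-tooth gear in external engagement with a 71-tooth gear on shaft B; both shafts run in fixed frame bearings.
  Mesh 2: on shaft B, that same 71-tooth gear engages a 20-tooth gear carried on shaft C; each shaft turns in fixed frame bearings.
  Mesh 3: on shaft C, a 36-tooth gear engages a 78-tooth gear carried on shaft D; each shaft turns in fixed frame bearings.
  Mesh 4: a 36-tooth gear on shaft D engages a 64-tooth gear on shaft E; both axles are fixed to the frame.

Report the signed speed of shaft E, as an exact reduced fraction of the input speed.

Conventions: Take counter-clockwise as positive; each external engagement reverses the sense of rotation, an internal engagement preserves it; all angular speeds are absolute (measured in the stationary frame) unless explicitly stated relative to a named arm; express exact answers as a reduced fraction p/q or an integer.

1809/2080

4-mesh fixed-axis compound train (all bearings frame-fixed)
mesh 1 [67T→71T]: |ω|/ω_in = 1×67/71 = 67/71, sense flips to −
mesh 2 [71T→20T]: |ω|/ω_in = (67/71)×71/20 = 67/20, sense flips to +
mesh 3 [36T→78T]: |ω|/ω_in = (67/20)×36/78 = 201/130, sense flips to −
mesh 4 [36T→64T]: |ω|/ω_in = (201/130)×36/64 = 1809/2080, sense flips to +
signed output speed (× input speed) = 1809/2080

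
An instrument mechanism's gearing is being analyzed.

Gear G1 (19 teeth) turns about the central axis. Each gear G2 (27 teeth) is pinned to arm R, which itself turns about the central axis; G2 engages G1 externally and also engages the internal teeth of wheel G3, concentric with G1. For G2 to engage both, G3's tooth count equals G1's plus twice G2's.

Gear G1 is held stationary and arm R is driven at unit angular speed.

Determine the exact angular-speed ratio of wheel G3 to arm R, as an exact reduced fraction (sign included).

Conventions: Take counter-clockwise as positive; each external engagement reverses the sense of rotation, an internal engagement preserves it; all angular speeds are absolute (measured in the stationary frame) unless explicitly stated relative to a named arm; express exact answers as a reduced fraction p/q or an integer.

92/73

planetary set (19T centre, 27T on arm, 73T internal) — Willis relation
ring teeth: 19 + 2·27 = 73
19(ω_sun−ω_arm) = −73(ω_ring−ω_arm),  ω_sun = 0, ω_arm = 1
ω_ring = 1 − (19/73)(0−1) = 92/73
ω_out/ω_in = 92/73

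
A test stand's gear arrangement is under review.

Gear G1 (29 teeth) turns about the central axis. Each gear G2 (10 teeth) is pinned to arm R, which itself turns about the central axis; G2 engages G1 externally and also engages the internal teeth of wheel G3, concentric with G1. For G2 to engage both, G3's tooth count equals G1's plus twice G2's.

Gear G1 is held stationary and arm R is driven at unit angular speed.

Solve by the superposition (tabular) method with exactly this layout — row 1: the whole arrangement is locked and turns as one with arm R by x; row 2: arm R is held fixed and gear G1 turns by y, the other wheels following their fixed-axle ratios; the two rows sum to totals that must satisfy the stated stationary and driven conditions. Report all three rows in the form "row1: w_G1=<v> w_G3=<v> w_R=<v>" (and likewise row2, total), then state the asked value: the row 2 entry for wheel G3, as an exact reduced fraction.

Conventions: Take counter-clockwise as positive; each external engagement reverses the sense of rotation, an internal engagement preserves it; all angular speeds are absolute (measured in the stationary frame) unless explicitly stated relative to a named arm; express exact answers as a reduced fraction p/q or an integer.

topology: planetary set — G1 29T / G2 10T / G3 49T, arm = carrier (Willis)
superposition row 1 [locked train]: every member turns x
superposition row 2 [arm held]: sun y, ring −(29/49)·y, arm 0
boundary: total ω_sun = x + y = 0 and total ω_arm = x = 1  ⇒  y = -1, x = 1
row 2 ring = −(29/49)·(-1) = 29/49
totals (row 1 + row 2): sun 1 + (-1) = 0, ring 1 + 29/49 = 78/49, arm 1 + 0 = 1
asked cell (row2, ring) = 29/49

row1: w_G1=1 w_G3=1 w_R=1
row2: w_G1=-1 w_G3=29/49 w_R=0
total: w_G1=0 w_G3=78/49 w_R=1
asked value: 29/49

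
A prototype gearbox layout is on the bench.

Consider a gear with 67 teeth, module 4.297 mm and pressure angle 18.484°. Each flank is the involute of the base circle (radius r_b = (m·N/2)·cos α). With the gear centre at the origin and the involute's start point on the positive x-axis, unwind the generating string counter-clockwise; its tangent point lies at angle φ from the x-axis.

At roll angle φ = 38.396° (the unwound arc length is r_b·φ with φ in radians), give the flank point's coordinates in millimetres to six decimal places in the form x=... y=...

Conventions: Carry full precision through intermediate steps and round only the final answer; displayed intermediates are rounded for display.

topology: single-mesh involute geometry — m = 4.297, N = 67
pitch radius r_p = m·N/2 = 4.297·67/2 = 143.949500
base radius r_b = r_p·cos α = 143.949500·cos 18.484° = 136.523466
roll angle φ = 38.396° = 0.67013662 rad
x = r_b·(cos φ + φ·sin φ) = 163.821883
y = r_b·(sin φ − φ·cos φ) = 13.090187

x=163.821883 y=13.090187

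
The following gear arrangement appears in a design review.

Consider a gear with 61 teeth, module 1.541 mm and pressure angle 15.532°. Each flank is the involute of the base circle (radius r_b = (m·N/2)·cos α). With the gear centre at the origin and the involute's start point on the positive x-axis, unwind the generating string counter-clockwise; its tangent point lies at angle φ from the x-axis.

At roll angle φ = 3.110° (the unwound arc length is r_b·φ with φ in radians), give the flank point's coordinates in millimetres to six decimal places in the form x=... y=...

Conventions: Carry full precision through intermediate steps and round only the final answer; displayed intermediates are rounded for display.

class = single-mesh tooth geometry [base-circle involute, m = 1.541, 61T]
pitch radius r_p = m·N/2 = 1.541·61/2 = 47.000500
base radius r_b = r_p·cos α = 47.000500·cos 15.532° = 45.284091
roll angle φ = 3.110° = 0.05427974 rad
x = r_b·(cos φ + φ·sin φ) = 45.350752
y = r_b·(sin φ − φ·cos φ) = 0.002413

x=45.350752 y=0.002413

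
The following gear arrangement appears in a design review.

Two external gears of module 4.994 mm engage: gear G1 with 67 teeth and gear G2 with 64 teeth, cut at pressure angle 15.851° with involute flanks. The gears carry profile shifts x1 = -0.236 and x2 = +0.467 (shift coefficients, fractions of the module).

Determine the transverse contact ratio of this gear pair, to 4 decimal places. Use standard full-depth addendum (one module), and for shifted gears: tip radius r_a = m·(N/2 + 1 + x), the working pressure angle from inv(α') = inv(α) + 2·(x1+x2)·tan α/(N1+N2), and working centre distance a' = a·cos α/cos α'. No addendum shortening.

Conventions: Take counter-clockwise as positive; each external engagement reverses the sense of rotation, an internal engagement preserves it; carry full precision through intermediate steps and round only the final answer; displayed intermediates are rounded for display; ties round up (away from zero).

2.0085

class = single-mesh tooth geometry [involute pair 67T × 64T, m = 4.994]
base radii: r_b1 = 160.937497, r_b2 = 153.731341
tip radii: r_a1 = 171.114416, r_a2 = 167.134198
inv(α') = inv(15.851°) + 2·(-0.236+0.467)·tan α/(67+64) = 0.00828232  ⇒  α' = 16.53138°
a' = a·cos α / cos α' = 327.1070·cos 15.851°/cos 16.53138° = 328.236827
action lengths: √(r_a1²−r_b1²) = 58.131448, √(r_a2²−r_b2²) = 65.578312
base pitch p_b = π·m·cos α = 15.092539
CR = (58.131448 + 65.578312 − 328.236827·sin 16.53138°)/15.092539 = 2.008482
contact ratio ≈ 2.0085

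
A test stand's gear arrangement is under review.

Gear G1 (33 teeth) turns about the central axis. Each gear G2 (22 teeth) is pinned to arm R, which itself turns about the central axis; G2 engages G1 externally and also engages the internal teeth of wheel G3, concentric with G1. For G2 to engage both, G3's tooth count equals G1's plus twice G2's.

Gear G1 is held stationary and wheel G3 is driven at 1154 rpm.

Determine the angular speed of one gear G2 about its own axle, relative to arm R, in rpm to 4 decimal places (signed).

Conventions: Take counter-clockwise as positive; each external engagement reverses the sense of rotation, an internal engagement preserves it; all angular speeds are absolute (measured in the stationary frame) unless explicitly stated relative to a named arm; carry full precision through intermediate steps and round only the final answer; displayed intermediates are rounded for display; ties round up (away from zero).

class = planetary set [G3 = 33+2·22 = 77; Willis about the carrier]
normalise by the input: solve with ω_ring = 1, then scale by 1154 rpm
ring teeth: 33 + 2·22 = 77
33(ω_sun−ω_arm) = −77(ω_ring−ω_arm),  ω_sun = 0, ω_ring = 1
33(0−ω_arm) = −77(1−ω_arm)  ⇒  110·ω_arm = 77  ⇒  ω_arm = 7/10
sun–planet mesh: 33·(0−7/10) = −22·(ω_p−ω_arm)  ⇒  ω_p−ω_arm = 21/20
scale: ω_p−ω_arm = 21/20 × 1154 rpm = +1211.7000 rpm

+1211.7000 rpm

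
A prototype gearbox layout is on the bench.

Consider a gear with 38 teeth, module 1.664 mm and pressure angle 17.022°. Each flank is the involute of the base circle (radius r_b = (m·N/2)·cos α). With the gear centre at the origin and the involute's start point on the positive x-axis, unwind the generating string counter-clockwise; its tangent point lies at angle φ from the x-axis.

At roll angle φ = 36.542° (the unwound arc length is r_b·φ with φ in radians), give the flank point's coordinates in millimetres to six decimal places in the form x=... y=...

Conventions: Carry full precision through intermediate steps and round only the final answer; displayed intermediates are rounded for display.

topology: single-mesh involute geometry — m = 1.664, N = 38
pitch radius r_p = m·N/2 = 1.664·38/2 = 31.616000
base radius r_b = r_p·cos α = 31.616000·cos 17.022° = 30.230980
roll angle φ = 36.542° = 0.63777822 rad
x = r_b·(cos φ + φ·sin φ) = 35.768127
y = r_b·(sin φ − φ·cos φ) = 2.509405

x=35.768127 y=2.509405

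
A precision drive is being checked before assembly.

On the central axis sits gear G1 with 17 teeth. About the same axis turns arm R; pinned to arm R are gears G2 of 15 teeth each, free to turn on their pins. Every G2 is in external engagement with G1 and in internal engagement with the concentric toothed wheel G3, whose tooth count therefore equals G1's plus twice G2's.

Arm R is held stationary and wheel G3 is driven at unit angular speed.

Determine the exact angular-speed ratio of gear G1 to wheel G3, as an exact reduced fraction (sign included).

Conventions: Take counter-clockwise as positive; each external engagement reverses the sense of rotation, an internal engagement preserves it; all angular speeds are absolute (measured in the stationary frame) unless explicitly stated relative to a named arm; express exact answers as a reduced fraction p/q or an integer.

recognized (axles ride arm R): planetary set, 17/15/47 teeth
ring teeth: 17 + 2·15 = 47
17(ω_sun−ω_arm) = −47(ω_ring−ω_arm),  ω_arm = 0, ω_ring = 1
ω_sun = 0 − (47/17)(1−0) = -47/17
ω_out/ω_in = -47/17

-47/17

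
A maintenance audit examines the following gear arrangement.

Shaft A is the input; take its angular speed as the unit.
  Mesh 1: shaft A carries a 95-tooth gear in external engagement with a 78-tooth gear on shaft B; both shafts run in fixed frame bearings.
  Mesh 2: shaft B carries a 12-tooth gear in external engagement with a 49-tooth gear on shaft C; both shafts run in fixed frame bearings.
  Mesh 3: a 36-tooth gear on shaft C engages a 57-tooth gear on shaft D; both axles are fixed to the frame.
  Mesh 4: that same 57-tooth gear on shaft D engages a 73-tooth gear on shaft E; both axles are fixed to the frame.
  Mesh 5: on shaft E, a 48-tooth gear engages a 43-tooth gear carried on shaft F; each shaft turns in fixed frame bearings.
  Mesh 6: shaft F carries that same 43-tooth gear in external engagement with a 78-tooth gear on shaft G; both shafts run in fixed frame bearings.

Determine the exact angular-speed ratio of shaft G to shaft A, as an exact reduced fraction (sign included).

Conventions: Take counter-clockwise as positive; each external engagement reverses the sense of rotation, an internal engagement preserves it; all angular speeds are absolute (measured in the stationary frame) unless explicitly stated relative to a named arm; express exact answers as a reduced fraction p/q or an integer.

class = fixed-axis compound train [6 meshes; 6 ratios multiply, 6 sense flips]
mesh 1 [95T→78T]: running ratio 95/78, sense −
mesh 2 [12T→49T]: running ratio 190/637, sense +
mesh 3 [36T→57T]: running ratio 120/637, sense −
mesh 4 [57T→73T]: running ratio 6840/46501, sense +
mesh 5 [48T→43T]: running ratio 328320/1999543, sense −
mesh 6 [43T→78T]: running ratio 54720/604513, sense +
ω_out/ω_in = 54720/604513

54720/604513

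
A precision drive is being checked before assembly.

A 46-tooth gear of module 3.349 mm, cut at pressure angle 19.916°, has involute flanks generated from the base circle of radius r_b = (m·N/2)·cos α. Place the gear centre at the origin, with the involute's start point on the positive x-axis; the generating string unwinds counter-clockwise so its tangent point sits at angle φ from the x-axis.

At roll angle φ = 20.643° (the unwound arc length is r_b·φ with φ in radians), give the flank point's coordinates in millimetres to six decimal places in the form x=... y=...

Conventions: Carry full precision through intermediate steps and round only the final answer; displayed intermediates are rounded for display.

x=76.969162 y=1.114401

class = single-mesh tooth geometry [base-circle involute, m = 3.349, 46T]
pitch radius r_p = m·N/2 = 3.349·46/2 = 77.027000
base radius r_b = r_p·cos α = 77.027000·cos 19.916° = 72.420249
roll angle φ = 20.643° = 0.36028832 rad
x = r_b·(cos φ + φ·sin φ) = 76.969162
y = r_b·(sin φ − φ·cos φ) = 1.114401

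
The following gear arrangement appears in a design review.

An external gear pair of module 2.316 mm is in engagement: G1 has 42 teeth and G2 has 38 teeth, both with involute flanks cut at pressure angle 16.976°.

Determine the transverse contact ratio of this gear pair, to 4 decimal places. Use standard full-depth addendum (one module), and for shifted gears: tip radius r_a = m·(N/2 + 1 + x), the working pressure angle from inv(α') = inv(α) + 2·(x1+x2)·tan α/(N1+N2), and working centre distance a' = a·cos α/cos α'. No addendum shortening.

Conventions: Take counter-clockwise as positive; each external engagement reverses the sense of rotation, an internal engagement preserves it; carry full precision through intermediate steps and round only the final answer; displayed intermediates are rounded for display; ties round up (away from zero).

1.8809

class = single-mesh tooth geometry [involute pair 42T × 38T, m = 2.316]
base radii: r_b1 = 46.516790, r_b2 = 42.086620
tip radii: r_a1 = 50.952000, r_a2 = 46.320000
no profile shift: α' = α, a' = a
action lengths: √(r_a1²−r_b1²) = 20.791693, √(r_a2²−r_b2²) = 19.345770
base pitch p_b = π·m·cos α = 6.958896
CR = (20.791693 + 19.345770 − 92.640000·sin 16.97600°)/6.958896 = 1.880939
contact ratio ≈ 1.8809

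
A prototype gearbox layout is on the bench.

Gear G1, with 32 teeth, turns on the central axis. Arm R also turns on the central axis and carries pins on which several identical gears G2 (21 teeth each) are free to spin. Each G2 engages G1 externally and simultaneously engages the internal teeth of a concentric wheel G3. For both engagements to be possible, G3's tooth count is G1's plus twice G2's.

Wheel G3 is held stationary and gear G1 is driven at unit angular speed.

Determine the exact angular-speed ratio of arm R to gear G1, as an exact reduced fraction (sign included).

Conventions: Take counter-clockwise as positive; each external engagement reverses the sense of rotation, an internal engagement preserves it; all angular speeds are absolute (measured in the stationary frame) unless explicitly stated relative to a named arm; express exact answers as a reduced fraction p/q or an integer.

topology: planetary set — G1 32T / G2 21T / G3 74T, arm = carrier (Willis)
ring teeth: 32 + 2·21 = 74
32(ω_sun−ω_arm) = −74(ω_ring−ω_arm),  ω_ring = 0, ω_sun = 1
32(1−ω_arm) = −74(0−ω_arm)  ⇒  106·ω_arm = 32  ⇒  ω_arm = 16/53
ω_out/ω_in = 16/53

16/53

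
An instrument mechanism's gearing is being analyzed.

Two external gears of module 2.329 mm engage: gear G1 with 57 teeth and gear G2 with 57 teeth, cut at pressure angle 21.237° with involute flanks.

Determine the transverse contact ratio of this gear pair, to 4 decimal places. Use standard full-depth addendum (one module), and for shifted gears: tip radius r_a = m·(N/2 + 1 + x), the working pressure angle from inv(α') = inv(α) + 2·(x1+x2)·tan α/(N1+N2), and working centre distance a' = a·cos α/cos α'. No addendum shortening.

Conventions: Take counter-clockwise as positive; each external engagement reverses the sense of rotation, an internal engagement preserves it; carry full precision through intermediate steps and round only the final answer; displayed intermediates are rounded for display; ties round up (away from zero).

class = single-mesh tooth geometry [involute pair 57T × 57T, m = 2.329]
base radii: r_b1 = 61.868877, r_b2 = 61.868877
tip radii: r_a1 = 68.705500, r_a2 = 68.705500
no profile shift: α' = α, a' = a
action lengths: √(r_a1²−r_b1²) = 29.877881, √(r_a2²−r_b2²) = 29.877881
base pitch p_b = π·m·cos α = 6.819888
CR = (29.877881 + 29.877881 − 132.753000·sin 21.23700°)/6.819888 = 1.711040
contact ratio ≈ 1.7110

1.7110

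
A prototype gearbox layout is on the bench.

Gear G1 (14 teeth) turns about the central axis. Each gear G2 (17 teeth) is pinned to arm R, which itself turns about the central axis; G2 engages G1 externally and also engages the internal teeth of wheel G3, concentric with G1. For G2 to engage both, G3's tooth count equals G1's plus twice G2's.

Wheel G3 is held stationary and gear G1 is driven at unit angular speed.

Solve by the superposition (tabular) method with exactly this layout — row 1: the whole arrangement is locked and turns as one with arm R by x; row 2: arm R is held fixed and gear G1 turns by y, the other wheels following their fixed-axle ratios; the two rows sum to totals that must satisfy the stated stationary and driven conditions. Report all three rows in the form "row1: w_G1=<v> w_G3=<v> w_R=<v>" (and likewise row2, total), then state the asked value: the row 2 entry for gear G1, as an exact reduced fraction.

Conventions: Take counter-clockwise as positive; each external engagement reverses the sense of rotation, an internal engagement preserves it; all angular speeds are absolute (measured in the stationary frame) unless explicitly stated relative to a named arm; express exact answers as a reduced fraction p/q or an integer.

row1: w_G1=7/31 w_G3=7/31 w_R=7/31
row2: w_G1=24/31 w_G3=-7/31 w_R=0
total: w_G1=1 w_G3=0 w_R=7/31
asked value: 24/31

topology: planetary set — G1 14T / G2 17T / G3 48T, arm = carrier (Willis)
row 1 — lock + rotate with arm: ω_sun = ω_ring = ω_arm = x
superposition row 2 [arm held]: sun y, ring −(14/48)·y, arm 0
boundary: total ω_ring = x − (14/48)·y = 0 and total ω_sun = x + y = 1  ⇒  y = 24/31, x = 7/31
row 2 ring = −(14/48)·24/31 = -7/31
totals (row 1 + row 2): sun 7/31 + 24/31 = 1, ring 7/31 + (-7/31) = 0, arm 7/31 + 0 = 7/31
asked cell (row2, sun) = 24/31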